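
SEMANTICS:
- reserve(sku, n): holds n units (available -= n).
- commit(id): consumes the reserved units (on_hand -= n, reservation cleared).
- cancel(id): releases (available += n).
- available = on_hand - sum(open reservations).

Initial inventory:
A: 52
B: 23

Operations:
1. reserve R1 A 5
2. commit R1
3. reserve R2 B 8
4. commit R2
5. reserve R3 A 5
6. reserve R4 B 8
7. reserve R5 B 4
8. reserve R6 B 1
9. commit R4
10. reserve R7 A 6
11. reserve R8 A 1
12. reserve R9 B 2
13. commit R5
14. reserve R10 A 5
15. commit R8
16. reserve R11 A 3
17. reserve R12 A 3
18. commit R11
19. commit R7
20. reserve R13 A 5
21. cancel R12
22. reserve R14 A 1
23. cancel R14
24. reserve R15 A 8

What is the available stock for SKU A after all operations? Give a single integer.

Step 1: reserve R1 A 5 -> on_hand[A=52 B=23] avail[A=47 B=23] open={R1}
Step 2: commit R1 -> on_hand[A=47 B=23] avail[A=47 B=23] open={}
Step 3: reserve R2 B 8 -> on_hand[A=47 B=23] avail[A=47 B=15] open={R2}
Step 4: commit R2 -> on_hand[A=47 B=15] avail[A=47 B=15] open={}
Step 5: reserve R3 A 5 -> on_hand[A=47 B=15] avail[A=42 B=15] open={R3}
Step 6: reserve R4 B 8 -> on_hand[A=47 B=15] avail[A=42 B=7] open={R3,R4}
Step 7: reserve R5 B 4 -> on_hand[A=47 B=15] avail[A=42 B=3] open={R3,R4,R5}
Step 8: reserve R6 B 1 -> on_hand[A=47 B=15] avail[A=42 B=2] open={R3,R4,R5,R6}
Step 9: commit R4 -> on_hand[A=47 B=7] avail[A=42 B=2] open={R3,R5,R6}
Step 10: reserve R7 A 6 -> on_hand[A=47 B=7] avail[A=36 B=2] open={R3,R5,R6,R7}
Step 11: reserve R8 A 1 -> on_hand[A=47 B=7] avail[A=35 B=2] open={R3,R5,R6,R7,R8}
Step 12: reserve R9 B 2 -> on_hand[A=47 B=7] avail[A=35 B=0] open={R3,R5,R6,R7,R8,R9}
Step 13: commit R5 -> on_hand[A=47 B=3] avail[A=35 B=0] open={R3,R6,R7,R8,R9}
Step 14: reserve R10 A 5 -> on_hand[A=47 B=3] avail[A=30 B=0] open={R10,R3,R6,R7,R8,R9}
Step 15: commit R8 -> on_hand[A=46 B=3] avail[A=30 B=0] open={R10,R3,R6,R7,R9}
Step 16: reserve R11 A 3 -> on_hand[A=46 B=3] avail[A=27 B=0] open={R10,R11,R3,R6,R7,R9}
Step 17: reserve R12 A 3 -> on_hand[A=46 B=3] avail[A=24 B=0] open={R10,R11,R12,R3,R6,R7,R9}
Step 18: commit R11 -> on_hand[A=43 B=3] avail[A=24 B=0] open={R10,R12,R3,R6,R7,R9}
Step 19: commit R7 -> on_hand[A=37 B=3] avail[A=24 B=0] open={R10,R12,R3,R6,R9}
Step 20: reserve R13 A 5 -> on_hand[A=37 B=3] avail[A=19 B=0] open={R10,R12,R13,R3,R6,R9}
Step 21: cancel R12 -> on_hand[A=37 B=3] avail[A=22 B=0] open={R10,R13,R3,R6,R9}
Step 22: reserve R14 A 1 -> on_hand[A=37 B=3] avail[A=21 B=0] open={R10,R13,R14,R3,R6,R9}
Step 23: cancel R14 -> on_hand[A=37 B=3] avail[A=22 B=0] open={R10,R13,R3,R6,R9}
Step 24: reserve R15 A 8 -> on_hand[A=37 B=3] avail[A=14 B=0] open={R10,R13,R15,R3,R6,R9}
Final available[A] = 14

Answer: 14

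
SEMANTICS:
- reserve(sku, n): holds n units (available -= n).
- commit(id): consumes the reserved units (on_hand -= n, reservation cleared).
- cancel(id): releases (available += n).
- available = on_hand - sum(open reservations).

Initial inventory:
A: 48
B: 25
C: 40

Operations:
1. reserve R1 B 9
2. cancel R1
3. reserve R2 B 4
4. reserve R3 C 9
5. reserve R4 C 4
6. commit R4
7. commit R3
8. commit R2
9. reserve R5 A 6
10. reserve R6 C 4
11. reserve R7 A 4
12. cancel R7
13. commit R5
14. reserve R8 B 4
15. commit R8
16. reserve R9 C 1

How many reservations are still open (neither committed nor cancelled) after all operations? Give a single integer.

Step 1: reserve R1 B 9 -> on_hand[A=48 B=25 C=40] avail[A=48 B=16 C=40] open={R1}
Step 2: cancel R1 -> on_hand[A=48 B=25 C=40] avail[A=48 B=25 C=40] open={}
Step 3: reserve R2 B 4 -> on_hand[A=48 B=25 C=40] avail[A=48 B=21 C=40] open={R2}
Step 4: reserve R3 C 9 -> on_hand[A=48 B=25 C=40] avail[A=48 B=21 C=31] open={R2,R3}
Step 5: reserve R4 C 4 -> on_hand[A=48 B=25 C=40] avail[A=48 B=21 C=27] open={R2,R3,R4}
Step 6: commit R4 -> on_hand[A=48 B=25 C=36] avail[A=48 B=21 C=27] open={R2,R3}
Step 7: commit R3 -> on_hand[A=48 B=25 C=27] avail[A=48 B=21 C=27] open={R2}
Step 8: commit R2 -> on_hand[A=48 B=21 C=27] avail[A=48 B=21 C=27] open={}
Step 9: reserve R5 A 6 -> on_hand[A=48 B=21 C=27] avail[A=42 B=21 C=27] open={R5}
Step 10: reserve R6 C 4 -> on_hand[A=48 B=21 C=27] avail[A=42 B=21 C=23] open={R5,R6}
Step 11: reserve R7 A 4 -> on_hand[A=48 B=21 C=27] avail[A=38 B=21 C=23] open={R5,R6,R7}
Step 12: cancel R7 -> on_hand[A=48 B=21 C=27] avail[A=42 B=21 C=23] open={R5,R6}
Step 13: commit R5 -> on_hand[A=42 B=21 C=27] avail[A=42 B=21 C=23] open={R6}
Step 14: reserve R8 B 4 -> on_hand[A=42 B=21 C=27] avail[A=42 B=17 C=23] open={R6,R8}
Step 15: commit R8 -> on_hand[A=42 B=17 C=27] avail[A=42 B=17 C=23] open={R6}
Step 16: reserve R9 C 1 -> on_hand[A=42 B=17 C=27] avail[A=42 B=17 C=22] open={R6,R9}
Open reservations: ['R6', 'R9'] -> 2

Answer: 2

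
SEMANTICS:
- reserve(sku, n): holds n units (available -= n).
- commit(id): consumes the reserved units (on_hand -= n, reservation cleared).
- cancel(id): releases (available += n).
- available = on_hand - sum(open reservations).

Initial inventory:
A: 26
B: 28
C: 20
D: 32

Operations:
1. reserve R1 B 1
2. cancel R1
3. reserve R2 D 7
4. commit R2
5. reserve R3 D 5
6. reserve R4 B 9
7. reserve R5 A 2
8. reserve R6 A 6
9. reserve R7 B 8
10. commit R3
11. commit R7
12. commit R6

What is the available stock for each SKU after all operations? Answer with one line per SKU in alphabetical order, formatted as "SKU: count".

Answer: A: 18
B: 11
C: 20
D: 20

Derivation:
Step 1: reserve R1 B 1 -> on_hand[A=26 B=28 C=20 D=32] avail[A=26 B=27 C=20 D=32] open={R1}
Step 2: cancel R1 -> on_hand[A=26 B=28 C=20 D=32] avail[A=26 B=28 C=20 D=32] open={}
Step 3: reserve R2 D 7 -> on_hand[A=26 B=28 C=20 D=32] avail[A=26 B=28 C=20 D=25] open={R2}
Step 4: commit R2 -> on_hand[A=26 B=28 C=20 D=25] avail[A=26 B=28 C=20 D=25] open={}
Step 5: reserve R3 D 5 -> on_hand[A=26 B=28 C=20 D=25] avail[A=26 B=28 C=20 D=20] open={R3}
Step 6: reserve R4 B 9 -> on_hand[A=26 B=28 C=20 D=25] avail[A=26 B=19 C=20 D=20] open={R3,R4}
Step 7: reserve R5 A 2 -> on_hand[A=26 B=28 C=20 D=25] avail[A=24 B=19 C=20 D=20] open={R3,R4,R5}
Step 8: reserve R6 A 6 -> on_hand[A=26 B=28 C=20 D=25] avail[A=18 B=19 C=20 D=20] open={R3,R4,R5,R6}
Step 9: reserve R7 B 8 -> on_hand[A=26 B=28 C=20 D=25] avail[A=18 B=11 C=20 D=20] open={R3,R4,R5,R6,R7}
Step 10: commit R3 -> on_hand[A=26 B=28 C=20 D=20] avail[A=18 B=11 C=20 D=20] open={R4,R5,R6,R7}
Step 11: commit R7 -> on_hand[A=26 B=20 C=20 D=20] avail[A=18 B=11 C=20 D=20] open={R4,R5,R6}
Step 12: commit R6 -> on_hand[A=20 B=20 C=20 D=20] avail[A=18 B=11 C=20 D=20] open={R4,R5}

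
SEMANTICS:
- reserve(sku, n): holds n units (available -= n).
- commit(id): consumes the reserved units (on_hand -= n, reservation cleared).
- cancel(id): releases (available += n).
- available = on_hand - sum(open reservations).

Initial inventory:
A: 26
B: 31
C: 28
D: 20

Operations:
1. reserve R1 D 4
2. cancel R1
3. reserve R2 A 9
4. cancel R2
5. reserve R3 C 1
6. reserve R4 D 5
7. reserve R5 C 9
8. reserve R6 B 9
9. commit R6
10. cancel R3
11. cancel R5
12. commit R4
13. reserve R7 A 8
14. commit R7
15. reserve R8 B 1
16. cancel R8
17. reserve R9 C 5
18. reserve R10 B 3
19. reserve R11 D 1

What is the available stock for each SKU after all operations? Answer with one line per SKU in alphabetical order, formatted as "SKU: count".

Step 1: reserve R1 D 4 -> on_hand[A=26 B=31 C=28 D=20] avail[A=26 B=31 C=28 D=16] open={R1}
Step 2: cancel R1 -> on_hand[A=26 B=31 C=28 D=20] avail[A=26 B=31 C=28 D=20] open={}
Step 3: reserve R2 A 9 -> on_hand[A=26 B=31 C=28 D=20] avail[A=17 B=31 C=28 D=20] open={R2}
Step 4: cancel R2 -> on_hand[A=26 B=31 C=28 D=20] avail[A=26 B=31 C=28 D=20] open={}
Step 5: reserve R3 C 1 -> on_hand[A=26 B=31 C=28 D=20] avail[A=26 B=31 C=27 D=20] open={R3}
Step 6: reserve R4 D 5 -> on_hand[A=26 B=31 C=28 D=20] avail[A=26 B=31 C=27 D=15] open={R3,R4}
Step 7: reserve R5 C 9 -> on_hand[A=26 B=31 C=28 D=20] avail[A=26 B=31 C=18 D=15] open={R3,R4,R5}
Step 8: reserve R6 B 9 -> on_hand[A=26 B=31 C=28 D=20] avail[A=26 B=22 C=18 D=15] open={R3,R4,R5,R6}
Step 9: commit R6 -> on_hand[A=26 B=22 C=28 D=20] avail[A=26 B=22 C=18 D=15] open={R3,R4,R5}
Step 10: cancel R3 -> on_hand[A=26 B=22 C=28 D=20] avail[A=26 B=22 C=19 D=15] open={R4,R5}
Step 11: cancel R5 -> on_hand[A=26 B=22 C=28 D=20] avail[A=26 B=22 C=28 D=15] open={R4}
Step 12: commit R4 -> on_hand[A=26 B=22 C=28 D=15] avail[A=26 B=22 C=28 D=15] open={}
Step 13: reserve R7 A 8 -> on_hand[A=26 B=22 C=28 D=15] avail[A=18 B=22 C=28 D=15] open={R7}
Step 14: commit R7 -> on_hand[A=18 B=22 C=28 D=15] avail[A=18 B=22 C=28 D=15] open={}
Step 15: reserve R8 B 1 -> on_hand[A=18 B=22 C=28 D=15] avail[A=18 B=21 C=28 D=15] open={R8}
Step 16: cancel R8 -> on_hand[A=18 B=22 C=28 D=15] avail[A=18 B=22 C=28 D=15] open={}
Step 17: reserve R9 C 5 -> on_hand[A=18 B=22 C=28 D=15] avail[A=18 B=22 C=23 D=15] open={R9}
Step 18: reserve R10 B 3 -> on_hand[A=18 B=22 C=28 D=15] avail[A=18 B=19 C=23 D=15] open={R10,R9}
Step 19: reserve R11 D 1 -> on_hand[A=18 B=22 C=28 D=15] avail[A=18 B=19 C=23 D=14] open={R10,R11,R9}

Answer: A: 18
B: 19
C: 23
D: 14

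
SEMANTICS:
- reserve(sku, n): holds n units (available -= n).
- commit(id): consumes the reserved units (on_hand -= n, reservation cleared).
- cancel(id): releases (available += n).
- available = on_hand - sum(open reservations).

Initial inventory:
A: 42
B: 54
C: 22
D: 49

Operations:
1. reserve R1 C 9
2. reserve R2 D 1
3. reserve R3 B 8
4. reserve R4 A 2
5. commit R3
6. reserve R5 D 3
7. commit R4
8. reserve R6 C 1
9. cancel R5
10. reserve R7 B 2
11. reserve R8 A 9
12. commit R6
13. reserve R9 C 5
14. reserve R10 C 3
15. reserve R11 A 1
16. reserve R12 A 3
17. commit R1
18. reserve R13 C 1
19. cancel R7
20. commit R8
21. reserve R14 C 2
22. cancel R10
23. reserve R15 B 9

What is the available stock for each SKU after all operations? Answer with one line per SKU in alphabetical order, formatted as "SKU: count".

Answer: A: 27
B: 37
C: 4
D: 48

Derivation:
Step 1: reserve R1 C 9 -> on_hand[A=42 B=54 C=22 D=49] avail[A=42 B=54 C=13 D=49] open={R1}
Step 2: reserve R2 D 1 -> on_hand[A=42 B=54 C=22 D=49] avail[A=42 B=54 C=13 D=48] open={R1,R2}
Step 3: reserve R3 B 8 -> on_hand[A=42 B=54 C=22 D=49] avail[A=42 B=46 C=13 D=48] open={R1,R2,R3}
Step 4: reserve R4 A 2 -> on_hand[A=42 B=54 C=22 D=49] avail[A=40 B=46 C=13 D=48] open={R1,R2,R3,R4}
Step 5: commit R3 -> on_hand[A=42 B=46 C=22 D=49] avail[A=40 B=46 C=13 D=48] open={R1,R2,R4}
Step 6: reserve R5 D 3 -> on_hand[A=42 B=46 C=22 D=49] avail[A=40 B=46 C=13 D=45] open={R1,R2,R4,R5}
Step 7: commit R4 -> on_hand[A=40 B=46 C=22 D=49] avail[A=40 B=46 C=13 D=45] open={R1,R2,R5}
Step 8: reserve R6 C 1 -> on_hand[A=40 B=46 C=22 D=49] avail[A=40 B=46 C=12 D=45] open={R1,R2,R5,R6}
Step 9: cancel R5 -> on_hand[A=40 B=46 C=22 D=49] avail[A=40 B=46 C=12 D=48] open={R1,R2,R6}
Step 10: reserve R7 B 2 -> on_hand[A=40 B=46 C=22 D=49] avail[A=40 B=44 C=12 D=48] open={R1,R2,R6,R7}
Step 11: reserve R8 A 9 -> on_hand[A=40 B=46 C=22 D=49] avail[A=31 B=44 C=12 D=48] open={R1,R2,R6,R7,R8}
Step 12: commit R6 -> on_hand[A=40 B=46 C=21 D=49] avail[A=31 B=44 C=12 D=48] open={R1,R2,R7,R8}
Step 13: reserve R9 C 5 -> on_hand[A=40 B=46 C=21 D=49] avail[A=31 B=44 C=7 D=48] open={R1,R2,R7,R8,R9}
Step 14: reserve R10 C 3 -> on_hand[A=40 B=46 C=21 D=49] avail[A=31 B=44 C=4 D=48] open={R1,R10,R2,R7,R8,R9}
Step 15: reserve R11 A 1 -> on_hand[A=40 B=46 C=21 D=49] avail[A=30 B=44 C=4 D=48] open={R1,R10,R11,R2,R7,R8,R9}
Step 16: reserve R12 A 3 -> on_hand[A=40 B=46 C=21 D=49] avail[A=27 B=44 C=4 D=48] open={R1,R10,R11,R12,R2,R7,R8,R9}
Step 17: commit R1 -> on_hand[A=40 B=46 C=12 D=49] avail[A=27 B=44 C=4 D=48] open={R10,R11,R12,R2,R7,R8,R9}
Step 18: reserve R13 C 1 -> on_hand[A=40 B=46 C=12 D=49] avail[A=27 B=44 C=3 D=48] open={R10,R11,R12,R13,R2,R7,R8,R9}
Step 19: cancel R7 -> on_hand[A=40 B=46 C=12 D=49] avail[A=27 B=46 C=3 D=48] open={R10,R11,R12,R13,R2,R8,R9}
Step 20: commit R8 -> on_hand[A=31 B=46 C=12 D=49] avail[A=27 B=46 C=3 D=48] open={R10,R11,R12,R13,R2,R9}
Step 21: reserve R14 C 2 -> on_hand[A=31 B=46 C=12 D=49] avail[A=27 B=46 C=1 D=48] open={R10,R11,R12,R13,R14,R2,R9}
Step 22: cancel R10 -> on_hand[A=31 B=46 C=12 D=49] avail[A=27 B=46 C=4 D=48] open={R11,R12,R13,R14,R2,R9}
Step 23: reserve R15 B 9 -> on_hand[A=31 B=46 C=12 D=49] avail[A=27 B=37 C=4 D=48] open={R11,R12,R13,R14,R15,R2,R9}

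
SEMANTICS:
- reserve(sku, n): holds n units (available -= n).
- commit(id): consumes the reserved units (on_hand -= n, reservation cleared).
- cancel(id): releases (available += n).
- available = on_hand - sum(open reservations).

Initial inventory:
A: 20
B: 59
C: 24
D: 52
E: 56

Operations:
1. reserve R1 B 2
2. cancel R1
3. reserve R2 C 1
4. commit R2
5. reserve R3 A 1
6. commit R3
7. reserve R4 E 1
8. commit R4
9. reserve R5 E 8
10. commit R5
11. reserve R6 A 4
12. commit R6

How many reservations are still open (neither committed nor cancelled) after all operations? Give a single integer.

Answer: 0

Derivation:
Step 1: reserve R1 B 2 -> on_hand[A=20 B=59 C=24 D=52 E=56] avail[A=20 B=57 C=24 D=52 E=56] open={R1}
Step 2: cancel R1 -> on_hand[A=20 B=59 C=24 D=52 E=56] avail[A=20 B=59 C=24 D=52 E=56] open={}
Step 3: reserve R2 C 1 -> on_hand[A=20 B=59 C=24 D=52 E=56] avail[A=20 B=59 C=23 D=52 E=56] open={R2}
Step 4: commit R2 -> on_hand[A=20 B=59 C=23 D=52 E=56] avail[A=20 B=59 C=23 D=52 E=56] open={}
Step 5: reserve R3 A 1 -> on_hand[A=20 B=59 C=23 D=52 E=56] avail[A=19 B=59 C=23 D=52 E=56] open={R3}
Step 6: commit R3 -> on_hand[A=19 B=59 C=23 D=52 E=56] avail[A=19 B=59 C=23 D=52 E=56] open={}
Step 7: reserve R4 E 1 -> on_hand[A=19 B=59 C=23 D=52 E=56] avail[A=19 B=59 C=23 D=52 E=55] open={R4}
Step 8: commit R4 -> on_hand[A=19 B=59 C=23 D=52 E=55] avail[A=19 B=59 C=23 D=52 E=55] open={}
Step 9: reserve R5 E 8 -> on_hand[A=19 B=59 C=23 D=52 E=55] avail[A=19 B=59 C=23 D=52 E=47] open={R5}
Step 10: commit R5 -> on_hand[A=19 B=59 C=23 D=52 E=47] avail[A=19 B=59 C=23 D=52 E=47] open={}
Step 11: reserve R6 A 4 -> on_hand[A=19 B=59 C=23 D=52 E=47] avail[A=15 B=59 C=23 D=52 E=47] open={R6}
Step 12: commit R6 -> on_hand[A=15 B=59 C=23 D=52 E=47] avail[A=15 B=59 C=23 D=52 E=47] open={}
Open reservations: [] -> 0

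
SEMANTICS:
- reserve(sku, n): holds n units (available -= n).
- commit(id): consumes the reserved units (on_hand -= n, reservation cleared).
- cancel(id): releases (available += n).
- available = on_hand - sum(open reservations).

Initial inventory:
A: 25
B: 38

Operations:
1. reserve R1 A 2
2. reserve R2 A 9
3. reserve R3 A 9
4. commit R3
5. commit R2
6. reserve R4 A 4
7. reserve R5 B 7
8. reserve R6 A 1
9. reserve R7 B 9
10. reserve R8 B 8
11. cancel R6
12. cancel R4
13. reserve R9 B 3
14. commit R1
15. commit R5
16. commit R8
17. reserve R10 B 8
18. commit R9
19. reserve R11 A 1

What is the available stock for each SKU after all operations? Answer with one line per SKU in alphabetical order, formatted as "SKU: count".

Step 1: reserve R1 A 2 -> on_hand[A=25 B=38] avail[A=23 B=38] open={R1}
Step 2: reserve R2 A 9 -> on_hand[A=25 B=38] avail[A=14 B=38] open={R1,R2}
Step 3: reserve R3 A 9 -> on_hand[A=25 B=38] avail[A=5 B=38] open={R1,R2,R3}
Step 4: commit R3 -> on_hand[A=16 B=38] avail[A=5 B=38] open={R1,R2}
Step 5: commit R2 -> on_hand[A=7 B=38] avail[A=5 B=38] open={R1}
Step 6: reserve R4 A 4 -> on_hand[A=7 B=38] avail[A=1 B=38] open={R1,R4}
Step 7: reserve R5 B 7 -> on_hand[A=7 B=38] avail[A=1 B=31] open={R1,R4,R5}
Step 8: reserve R6 A 1 -> on_hand[A=7 B=38] avail[A=0 B=31] open={R1,R4,R5,R6}
Step 9: reserve R7 B 9 -> on_hand[A=7 B=38] avail[A=0 B=22] open={R1,R4,R5,R6,R7}
Step 10: reserve R8 B 8 -> on_hand[A=7 B=38] avail[A=0 B=14] open={R1,R4,R5,R6,R7,R8}
Step 11: cancel R6 -> on_hand[A=7 B=38] avail[A=1 B=14] open={R1,R4,R5,R7,R8}
Step 12: cancel R4 -> on_hand[A=7 B=38] avail[A=5 B=14] open={R1,R5,R7,R8}
Step 13: reserve R9 B 3 -> on_hand[A=7 B=38] avail[A=5 B=11] open={R1,R5,R7,R8,R9}
Step 14: commit R1 -> on_hand[A=5 B=38] avail[A=5 B=11] open={R5,R7,R8,R9}
Step 15: commit R5 -> on_hand[A=5 B=31] avail[A=5 B=11] open={R7,R8,R9}
Step 16: commit R8 -> on_hand[A=5 B=23] avail[A=5 B=11] open={R7,R9}
Step 17: reserve R10 B 8 -> on_hand[A=5 B=23] avail[A=5 B=3] open={R10,R7,R9}
Step 18: commit R9 -> on_hand[A=5 B=20] avail[A=5 B=3] open={R10,R7}
Step 19: reserve R11 A 1 -> on_hand[A=5 B=20] avail[A=4 B=3] open={R10,R11,R7}

Answer: A: 4
B: 3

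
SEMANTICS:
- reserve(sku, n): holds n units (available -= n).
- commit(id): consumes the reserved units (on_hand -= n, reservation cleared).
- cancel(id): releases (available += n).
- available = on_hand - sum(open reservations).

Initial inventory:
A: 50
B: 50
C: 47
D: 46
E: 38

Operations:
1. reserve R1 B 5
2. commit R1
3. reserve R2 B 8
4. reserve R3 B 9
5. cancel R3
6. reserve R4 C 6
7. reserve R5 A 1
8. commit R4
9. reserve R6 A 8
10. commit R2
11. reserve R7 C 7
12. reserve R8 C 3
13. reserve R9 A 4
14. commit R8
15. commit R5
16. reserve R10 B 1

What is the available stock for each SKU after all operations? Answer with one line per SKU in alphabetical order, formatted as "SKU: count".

Answer: A: 37
B: 36
C: 31
D: 46
E: 38

Derivation:
Step 1: reserve R1 B 5 -> on_hand[A=50 B=50 C=47 D=46 E=38] avail[A=50 B=45 C=47 D=46 E=38] open={R1}
Step 2: commit R1 -> on_hand[A=50 B=45 C=47 D=46 E=38] avail[A=50 B=45 C=47 D=46 E=38] open={}
Step 3: reserve R2 B 8 -> on_hand[A=50 B=45 C=47 D=46 E=38] avail[A=50 B=37 C=47 D=46 E=38] open={R2}
Step 4: reserve R3 B 9 -> on_hand[A=50 B=45 C=47 D=46 E=38] avail[A=50 B=28 C=47 D=46 E=38] open={R2,R3}
Step 5: cancel R3 -> on_hand[A=50 B=45 C=47 D=46 E=38] avail[A=50 B=37 C=47 D=46 E=38] open={R2}
Step 6: reserve R4 C 6 -> on_hand[A=50 B=45 C=47 D=46 E=38] avail[A=50 B=37 C=41 D=46 E=38] open={R2,R4}
Step 7: reserve R5 A 1 -> on_hand[A=50 B=45 C=47 D=46 E=38] avail[A=49 B=37 C=41 D=46 E=38] open={R2,R4,R5}
Step 8: commit R4 -> on_hand[A=50 B=45 C=41 D=46 E=38] avail[A=49 B=37 C=41 D=46 E=38] open={R2,R5}
Step 9: reserve R6 A 8 -> on_hand[A=50 B=45 C=41 D=46 E=38] avail[A=41 B=37 C=41 D=46 E=38] open={R2,R5,R6}
Step 10: commit R2 -> on_hand[A=50 B=37 C=41 D=46 E=38] avail[A=41 B=37 C=41 D=46 E=38] open={R5,R6}
Step 11: reserve R7 C 7 -> on_hand[A=50 B=37 C=41 D=46 E=38] avail[A=41 B=37 C=34 D=46 E=38] open={R5,R6,R7}
Step 12: reserve R8 C 3 -> on_hand[A=50 B=37 C=41 D=46 E=38] avail[A=41 B=37 C=31 D=46 E=38] open={R5,R6,R7,R8}
Step 13: reserve R9 A 4 -> on_hand[A=50 B=37 C=41 D=46 E=38] avail[A=37 B=37 C=31 D=46 E=38] open={R5,R6,R7,R8,R9}
Step 14: commit R8 -> on_hand[A=50 B=37 C=38 D=46 E=38] avail[A=37 B=37 C=31 D=46 E=38] open={R5,R6,R7,R9}
Step 15: commit R5 -> on_hand[A=49 B=37 C=38 D=46 E=38] avail[A=37 B=37 C=31 D=46 E=38] open={R6,R7,R9}
Step 16: reserve R10 B 1 -> on_hand[A=49 B=37 C=38 D=46 E=38] avail[A=37 B=36 C=31 D=46 E=38] open={R10,R6,R7,R9}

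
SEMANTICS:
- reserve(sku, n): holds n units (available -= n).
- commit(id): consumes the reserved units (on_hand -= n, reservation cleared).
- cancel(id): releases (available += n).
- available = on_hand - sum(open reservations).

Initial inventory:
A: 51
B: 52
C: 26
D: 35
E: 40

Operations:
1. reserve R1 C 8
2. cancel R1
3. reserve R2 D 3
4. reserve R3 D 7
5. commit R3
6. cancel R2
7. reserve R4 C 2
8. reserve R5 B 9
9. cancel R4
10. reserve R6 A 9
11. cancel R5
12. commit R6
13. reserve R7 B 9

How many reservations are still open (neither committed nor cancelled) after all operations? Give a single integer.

Answer: 1

Derivation:
Step 1: reserve R1 C 8 -> on_hand[A=51 B=52 C=26 D=35 E=40] avail[A=51 B=52 C=18 D=35 E=40] open={R1}
Step 2: cancel R1 -> on_hand[A=51 B=52 C=26 D=35 E=40] avail[A=51 B=52 C=26 D=35 E=40] open={}
Step 3: reserve R2 D 3 -> on_hand[A=51 B=52 C=26 D=35 E=40] avail[A=51 B=52 C=26 D=32 E=40] open={R2}
Step 4: reserve R3 D 7 -> on_hand[A=51 B=52 C=26 D=35 E=40] avail[A=51 B=52 C=26 D=25 E=40] open={R2,R3}
Step 5: commit R3 -> on_hand[A=51 B=52 C=26 D=28 E=40] avail[A=51 B=52 C=26 D=25 E=40] open={R2}
Step 6: cancel R2 -> on_hand[A=51 B=52 C=26 D=28 E=40] avail[A=51 B=52 C=26 D=28 E=40] open={}
Step 7: reserve R4 C 2 -> on_hand[A=51 B=52 C=26 D=28 E=40] avail[A=51 B=52 C=24 D=28 E=40] open={R4}
Step 8: reserve R5 B 9 -> on_hand[A=51 B=52 C=26 D=28 E=40] avail[A=51 B=43 C=24 D=28 E=40] open={R4,R5}
Step 9: cancel R4 -> on_hand[A=51 B=52 C=26 D=28 E=40] avail[A=51 B=43 C=26 D=28 E=40] open={R5}
Step 10: reserve R6 A 9 -> on_hand[A=51 B=52 C=26 D=28 E=40] avail[A=42 B=43 C=26 D=28 E=40] open={R5,R6}
Step 11: cancel R5 -> on_hand[A=51 B=52 C=26 D=28 E=40] avail[A=42 B=52 C=26 D=28 E=40] open={R6}
Step 12: commit R6 -> on_hand[A=42 B=52 C=26 D=28 E=40] avail[A=42 B=52 C=26 D=28 E=40] open={}
Step 13: reserve R7 B 9 -> on_hand[A=42 B=52 C=26 D=28 E=40] avail[A=42 B=43 C=26 D=28 E=40] open={R7}
Open reservations: ['R7'] -> 1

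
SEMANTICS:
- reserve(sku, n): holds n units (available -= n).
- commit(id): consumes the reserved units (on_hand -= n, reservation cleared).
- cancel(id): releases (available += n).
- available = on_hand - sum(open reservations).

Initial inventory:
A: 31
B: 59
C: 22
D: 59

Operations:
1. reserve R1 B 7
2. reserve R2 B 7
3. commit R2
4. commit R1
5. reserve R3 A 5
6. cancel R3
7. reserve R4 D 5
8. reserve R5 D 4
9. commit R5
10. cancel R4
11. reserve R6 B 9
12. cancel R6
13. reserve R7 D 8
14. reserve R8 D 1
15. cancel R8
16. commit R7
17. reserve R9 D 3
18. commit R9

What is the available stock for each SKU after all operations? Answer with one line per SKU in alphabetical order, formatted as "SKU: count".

Answer: A: 31
B: 45
C: 22
D: 44

Derivation:
Step 1: reserve R1 B 7 -> on_hand[A=31 B=59 C=22 D=59] avail[A=31 B=52 C=22 D=59] open={R1}
Step 2: reserve R2 B 7 -> on_hand[A=31 B=59 C=22 D=59] avail[A=31 B=45 C=22 D=59] open={R1,R2}
Step 3: commit R2 -> on_hand[A=31 B=52 C=22 D=59] avail[A=31 B=45 C=22 D=59] open={R1}
Step 4: commit R1 -> on_hand[A=31 B=45 C=22 D=59] avail[A=31 B=45 C=22 D=59] open={}
Step 5: reserve R3 A 5 -> on_hand[A=31 B=45 C=22 D=59] avail[A=26 B=45 C=22 D=59] open={R3}
Step 6: cancel R3 -> on_hand[A=31 B=45 C=22 D=59] avail[A=31 B=45 C=22 D=59] open={}
Step 7: reserve R4 D 5 -> on_hand[A=31 B=45 C=22 D=59] avail[A=31 B=45 C=22 D=54] open={R4}
Step 8: reserve R5 D 4 -> on_hand[A=31 B=45 C=22 D=59] avail[A=31 B=45 C=22 D=50] open={R4,R5}
Step 9: commit R5 -> on_hand[A=31 B=45 C=22 D=55] avail[A=31 B=45 C=22 D=50] open={R4}
Step 10: cancel R4 -> on_hand[A=31 B=45 C=22 D=55] avail[A=31 B=45 C=22 D=55] open={}
Step 11: reserve R6 B 9 -> on_hand[A=31 B=45 C=22 D=55] avail[A=31 B=36 C=22 D=55] open={R6}
Step 12: cancel R6 -> on_hand[A=31 B=45 C=22 D=55] avail[A=31 B=45 C=22 D=55] open={}
Step 13: reserve R7 D 8 -> on_hand[A=31 B=45 C=22 D=55] avail[A=31 B=45 C=22 D=47] open={R7}
Step 14: reserve R8 D 1 -> on_hand[A=31 B=45 C=22 D=55] avail[A=31 B=45 C=22 D=46] open={R7,R8}
Step 15: cancel R8 -> on_hand[A=31 B=45 C=22 D=55] avail[A=31 B=45 C=22 D=47] open={R7}
Step 16: commit R7 -> on_hand[A=31 B=45 C=22 D=47] avail[A=31 B=45 C=22 D=47] open={}
Step 17: reserve R9 D 3 -> on_hand[A=31 B=45 C=22 D=47] avail[A=31 B=45 C=22 D=44] open={R9}
Step 18: commit R9 -> on_hand[A=31 B=45 C=22 D=44] avail[A=31 B=45 C=22 D=44] open={}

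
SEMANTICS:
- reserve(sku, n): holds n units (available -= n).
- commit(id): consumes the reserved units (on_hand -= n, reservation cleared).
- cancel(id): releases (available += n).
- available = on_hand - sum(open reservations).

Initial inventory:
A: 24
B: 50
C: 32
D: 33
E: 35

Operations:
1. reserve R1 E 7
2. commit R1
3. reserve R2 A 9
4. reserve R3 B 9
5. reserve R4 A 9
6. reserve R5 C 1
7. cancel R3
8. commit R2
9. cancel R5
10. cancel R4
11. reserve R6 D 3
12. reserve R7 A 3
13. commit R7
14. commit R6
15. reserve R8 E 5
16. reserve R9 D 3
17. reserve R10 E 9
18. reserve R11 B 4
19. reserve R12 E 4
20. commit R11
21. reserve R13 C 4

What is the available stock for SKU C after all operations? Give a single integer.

Step 1: reserve R1 E 7 -> on_hand[A=24 B=50 C=32 D=33 E=35] avail[A=24 B=50 C=32 D=33 E=28] open={R1}
Step 2: commit R1 -> on_hand[A=24 B=50 C=32 D=33 E=28] avail[A=24 B=50 C=32 D=33 E=28] open={}
Step 3: reserve R2 A 9 -> on_hand[A=24 B=50 C=32 D=33 E=28] avail[A=15 B=50 C=32 D=33 E=28] open={R2}
Step 4: reserve R3 B 9 -> on_hand[A=24 B=50 C=32 D=33 E=28] avail[A=15 B=41 C=32 D=33 E=28] open={R2,R3}
Step 5: reserve R4 A 9 -> on_hand[A=24 B=50 C=32 D=33 E=28] avail[A=6 B=41 C=32 D=33 E=28] open={R2,R3,R4}
Step 6: reserve R5 C 1 -> on_hand[A=24 B=50 C=32 D=33 E=28] avail[A=6 B=41 C=31 D=33 E=28] open={R2,R3,R4,R5}
Step 7: cancel R3 -> on_hand[A=24 B=50 C=32 D=33 E=28] avail[A=6 B=50 C=31 D=33 E=28] open={R2,R4,R5}
Step 8: commit R2 -> on_hand[A=15 B=50 C=32 D=33 E=28] avail[A=6 B=50 C=31 D=33 E=28] open={R4,R5}
Step 9: cancel R5 -> on_hand[A=15 B=50 C=32 D=33 E=28] avail[A=6 B=50 C=32 D=33 E=28] open={R4}
Step 10: cancel R4 -> on_hand[A=15 B=50 C=32 D=33 E=28] avail[A=15 B=50 C=32 D=33 E=28] open={}
Step 11: reserve R6 D 3 -> on_hand[A=15 B=50 C=32 D=33 E=28] avail[A=15 B=50 C=32 D=30 E=28] open={R6}
Step 12: reserve R7 A 3 -> on_hand[A=15 B=50 C=32 D=33 E=28] avail[A=12 B=50 C=32 D=30 E=28] open={R6,R7}
Step 13: commit R7 -> on_hand[A=12 B=50 C=32 D=33 E=28] avail[A=12 B=50 C=32 D=30 E=28] open={R6}
Step 14: commit R6 -> on_hand[A=12 B=50 C=32 D=30 E=28] avail[A=12 B=50 C=32 D=30 E=28] open={}
Step 15: reserve R8 E 5 -> on_hand[A=12 B=50 C=32 D=30 E=28] avail[A=12 B=50 C=32 D=30 E=23] open={R8}
Step 16: reserve R9 D 3 -> on_hand[A=12 B=50 C=32 D=30 E=28] avail[A=12 B=50 C=32 D=27 E=23] open={R8,R9}
Step 17: reserve R10 E 9 -> on_hand[A=12 B=50 C=32 D=30 E=28] avail[A=12 B=50 C=32 D=27 E=14] open={R10,R8,R9}
Step 18: reserve R11 B 4 -> on_hand[A=12 B=50 C=32 D=30 E=28] avail[A=12 B=46 C=32 D=27 E=14] open={R10,R11,R8,R9}
Step 19: reserve R12 E 4 -> on_hand[A=12 B=50 C=32 D=30 E=28] avail[A=12 B=46 C=32 D=27 E=10] open={R10,R11,R12,R8,R9}
Step 20: commit R11 -> on_hand[A=12 B=46 C=32 D=30 E=28] avail[A=12 B=46 C=32 D=27 E=10] open={R10,R12,R8,R9}
Step 21: reserve R13 C 4 -> on_hand[A=12 B=46 C=32 D=30 E=28] avail[A=12 B=46 C=28 D=27 E=10] open={R10,R12,R13,R8,R9}
Final available[C] = 28

Answer: 28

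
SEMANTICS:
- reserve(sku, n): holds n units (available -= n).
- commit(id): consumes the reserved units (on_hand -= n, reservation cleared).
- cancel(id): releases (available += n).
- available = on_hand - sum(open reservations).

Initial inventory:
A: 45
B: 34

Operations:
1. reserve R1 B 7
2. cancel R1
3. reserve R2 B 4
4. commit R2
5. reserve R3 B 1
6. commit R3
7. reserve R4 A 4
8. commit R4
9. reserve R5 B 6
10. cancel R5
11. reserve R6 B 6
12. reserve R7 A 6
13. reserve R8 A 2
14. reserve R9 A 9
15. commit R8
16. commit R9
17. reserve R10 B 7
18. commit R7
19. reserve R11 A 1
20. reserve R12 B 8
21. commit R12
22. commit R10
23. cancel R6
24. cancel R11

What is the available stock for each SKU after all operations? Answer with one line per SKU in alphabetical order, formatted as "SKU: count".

Step 1: reserve R1 B 7 -> on_hand[A=45 B=34] avail[A=45 B=27] open={R1}
Step 2: cancel R1 -> on_hand[A=45 B=34] avail[A=45 B=34] open={}
Step 3: reserve R2 B 4 -> on_hand[A=45 B=34] avail[A=45 B=30] open={R2}
Step 4: commit R2 -> on_hand[A=45 B=30] avail[A=45 B=30] open={}
Step 5: reserve R3 B 1 -> on_hand[A=45 B=30] avail[A=45 B=29] open={R3}
Step 6: commit R3 -> on_hand[A=45 B=29] avail[A=45 B=29] open={}
Step 7: reserve R4 A 4 -> on_hand[A=45 B=29] avail[A=41 B=29] open={R4}
Step 8: commit R4 -> on_hand[A=41 B=29] avail[A=41 B=29] open={}
Step 9: reserve R5 B 6 -> on_hand[A=41 B=29] avail[A=41 B=23] open={R5}
Step 10: cancel R5 -> on_hand[A=41 B=29] avail[A=41 B=29] open={}
Step 11: reserve R6 B 6 -> on_hand[A=41 B=29] avail[A=41 B=23] open={R6}
Step 12: reserve R7 A 6 -> on_hand[A=41 B=29] avail[A=35 B=23] open={R6,R7}
Step 13: reserve R8 A 2 -> on_hand[A=41 B=29] avail[A=33 B=23] open={R6,R7,R8}
Step 14: reserve R9 A 9 -> on_hand[A=41 B=29] avail[A=24 B=23] open={R6,R7,R8,R9}
Step 15: commit R8 -> on_hand[A=39 B=29] avail[A=24 B=23] open={R6,R7,R9}
Step 16: commit R9 -> on_hand[A=30 B=29] avail[A=24 B=23] open={R6,R7}
Step 17: reserve R10 B 7 -> on_hand[A=30 B=29] avail[A=24 B=16] open={R10,R6,R7}
Step 18: commit R7 -> on_hand[A=24 B=29] avail[A=24 B=16] open={R10,R6}
Step 19: reserve R11 A 1 -> on_hand[A=24 B=29] avail[A=23 B=16] open={R10,R11,R6}
Step 20: reserve R12 B 8 -> on_hand[A=24 B=29] avail[A=23 B=8] open={R10,R11,R12,R6}
Step 21: commit R12 -> on_hand[A=24 B=21] avail[A=23 B=8] open={R10,R11,R6}
Step 22: commit R10 -> on_hand[A=24 B=14] avail[A=23 B=8] open={R11,R6}
Step 23: cancel R6 -> on_hand[A=24 B=14] avail[A=23 B=14] open={R11}
Step 24: cancel R11 -> on_hand[A=24 B=14] avail[A=24 B=14] open={}

Answer: A: 24
B: 14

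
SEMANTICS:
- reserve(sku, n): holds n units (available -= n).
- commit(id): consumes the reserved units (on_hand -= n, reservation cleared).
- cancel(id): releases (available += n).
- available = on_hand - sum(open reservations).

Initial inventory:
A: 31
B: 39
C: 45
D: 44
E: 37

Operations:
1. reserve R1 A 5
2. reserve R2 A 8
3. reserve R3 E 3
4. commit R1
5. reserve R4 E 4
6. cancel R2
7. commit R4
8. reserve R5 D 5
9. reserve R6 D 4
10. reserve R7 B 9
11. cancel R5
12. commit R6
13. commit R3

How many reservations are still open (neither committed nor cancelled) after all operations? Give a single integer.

Step 1: reserve R1 A 5 -> on_hand[A=31 B=39 C=45 D=44 E=37] avail[A=26 B=39 C=45 D=44 E=37] open={R1}
Step 2: reserve R2 A 8 -> on_hand[A=31 B=39 C=45 D=44 E=37] avail[A=18 B=39 C=45 D=44 E=37] open={R1,R2}
Step 3: reserve R3 E 3 -> on_hand[A=31 B=39 C=45 D=44 E=37] avail[A=18 B=39 C=45 D=44 E=34] open={R1,R2,R3}
Step 4: commit R1 -> on_hand[A=26 B=39 C=45 D=44 E=37] avail[A=18 B=39 C=45 D=44 E=34] open={R2,R3}
Step 5: reserve R4 E 4 -> on_hand[A=26 B=39 C=45 D=44 E=37] avail[A=18 B=39 C=45 D=44 E=30] open={R2,R3,R4}
Step 6: cancel R2 -> on_hand[A=26 B=39 C=45 D=44 E=37] avail[A=26 B=39 C=45 D=44 E=30] open={R3,R4}
Step 7: commit R4 -> on_hand[A=26 B=39 C=45 D=44 E=33] avail[A=26 B=39 C=45 D=44 E=30] open={R3}
Step 8: reserve R5 D 5 -> on_hand[A=26 B=39 C=45 D=44 E=33] avail[A=26 B=39 C=45 D=39 E=30] open={R3,R5}
Step 9: reserve R6 D 4 -> on_hand[A=26 B=39 C=45 D=44 E=33] avail[A=26 B=39 C=45 D=35 E=30] open={R3,R5,R6}
Step 10: reserve R7 B 9 -> on_hand[A=26 B=39 C=45 D=44 E=33] avail[A=26 B=30 C=45 D=35 E=30] open={R3,R5,R6,R7}
Step 11: cancel R5 -> on_hand[A=26 B=39 C=45 D=44 E=33] avail[A=26 B=30 C=45 D=40 E=30] open={R3,R6,R7}
Step 12: commit R6 -> on_hand[A=26 B=39 C=45 D=40 E=33] avail[A=26 B=30 C=45 D=40 E=30] open={R3,R7}
Step 13: commit R3 -> on_hand[A=26 B=39 C=45 D=40 E=30] avail[A=26 B=30 C=45 D=40 E=30] open={R7}
Open reservations: ['R7'] -> 1

Answer: 1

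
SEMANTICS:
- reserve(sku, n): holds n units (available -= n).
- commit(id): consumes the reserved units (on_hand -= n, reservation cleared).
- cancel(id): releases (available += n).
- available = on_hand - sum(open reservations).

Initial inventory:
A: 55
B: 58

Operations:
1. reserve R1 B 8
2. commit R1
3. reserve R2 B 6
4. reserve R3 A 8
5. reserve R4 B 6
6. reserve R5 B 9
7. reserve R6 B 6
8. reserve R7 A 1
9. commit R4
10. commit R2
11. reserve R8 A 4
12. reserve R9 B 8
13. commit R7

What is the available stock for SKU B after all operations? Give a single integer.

Step 1: reserve R1 B 8 -> on_hand[A=55 B=58] avail[A=55 B=50] open={R1}
Step 2: commit R1 -> on_hand[A=55 B=50] avail[A=55 B=50] open={}
Step 3: reserve R2 B 6 -> on_hand[A=55 B=50] avail[A=55 B=44] open={R2}
Step 4: reserve R3 A 8 -> on_hand[A=55 B=50] avail[A=47 B=44] open={R2,R3}
Step 5: reserve R4 B 6 -> on_hand[A=55 B=50] avail[A=47 B=38] open={R2,R3,R4}
Step 6: reserve R5 B 9 -> on_hand[A=55 B=50] avail[A=47 B=29] open={R2,R3,R4,R5}
Step 7: reserve R6 B 6 -> on_hand[A=55 B=50] avail[A=47 B=23] open={R2,R3,R4,R5,R6}
Step 8: reserve R7 A 1 -> on_hand[A=55 B=50] avail[A=46 B=23] open={R2,R3,R4,R5,R6,R7}
Step 9: commit R4 -> on_hand[A=55 B=44] avail[A=46 B=23] open={R2,R3,R5,R6,R7}
Step 10: commit R2 -> on_hand[A=55 B=38] avail[A=46 B=23] open={R3,R5,R6,R7}
Step 11: reserve R8 A 4 -> on_hand[A=55 B=38] avail[A=42 B=23] open={R3,R5,R6,R7,R8}
Step 12: reserve R9 B 8 -> on_hand[A=55 B=38] avail[A=42 B=15] open={R3,R5,R6,R7,R8,R9}
Step 13: commit R7 -> on_hand[A=54 B=38] avail[A=42 B=15] open={R3,R5,R6,R8,R9}
Final available[B] = 15

Answer: 15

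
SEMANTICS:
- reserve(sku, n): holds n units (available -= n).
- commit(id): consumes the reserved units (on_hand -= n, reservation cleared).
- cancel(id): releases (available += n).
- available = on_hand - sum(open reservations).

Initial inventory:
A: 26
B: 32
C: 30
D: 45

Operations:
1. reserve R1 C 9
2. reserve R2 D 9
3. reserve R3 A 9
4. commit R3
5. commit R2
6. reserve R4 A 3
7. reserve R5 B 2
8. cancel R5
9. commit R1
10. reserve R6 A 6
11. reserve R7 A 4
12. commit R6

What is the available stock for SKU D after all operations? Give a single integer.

Answer: 36

Derivation:
Step 1: reserve R1 C 9 -> on_hand[A=26 B=32 C=30 D=45] avail[A=26 B=32 C=21 D=45] open={R1}
Step 2: reserve R2 D 9 -> on_hand[A=26 B=32 C=30 D=45] avail[A=26 B=32 C=21 D=36] open={R1,R2}
Step 3: reserve R3 A 9 -> on_hand[A=26 B=32 C=30 D=45] avail[A=17 B=32 C=21 D=36] open={R1,R2,R3}
Step 4: commit R3 -> on_hand[A=17 B=32 C=30 D=45] avail[A=17 B=32 C=21 D=36] open={R1,R2}
Step 5: commit R2 -> on_hand[A=17 B=32 C=30 D=36] avail[A=17 B=32 C=21 D=36] open={R1}
Step 6: reserve R4 A 3 -> on_hand[A=17 B=32 C=30 D=36] avail[A=14 B=32 C=21 D=36] open={R1,R4}
Step 7: reserve R5 B 2 -> on_hand[A=17 B=32 C=30 D=36] avail[A=14 B=30 C=21 D=36] open={R1,R4,R5}
Step 8: cancel R5 -> on_hand[A=17 B=32 C=30 D=36] avail[A=14 B=32 C=21 D=36] open={R1,R4}
Step 9: commit R1 -> on_hand[A=17 B=32 C=21 D=36] avail[A=14 B=32 C=21 D=36] open={R4}
Step 10: reserve R6 A 6 -> on_hand[A=17 B=32 C=21 D=36] avail[A=8 B=32 C=21 D=36] open={R4,R6}
Step 11: reserve R7 A 4 -> on_hand[A=17 B=32 C=21 D=36] avail[A=4 B=32 C=21 D=36] open={R4,R6,R7}
Step 12: commit R6 -> on_hand[A=11 B=32 C=21 D=36] avail[A=4 B=32 C=21 D=36] open={R4,R7}
Final available[D] = 36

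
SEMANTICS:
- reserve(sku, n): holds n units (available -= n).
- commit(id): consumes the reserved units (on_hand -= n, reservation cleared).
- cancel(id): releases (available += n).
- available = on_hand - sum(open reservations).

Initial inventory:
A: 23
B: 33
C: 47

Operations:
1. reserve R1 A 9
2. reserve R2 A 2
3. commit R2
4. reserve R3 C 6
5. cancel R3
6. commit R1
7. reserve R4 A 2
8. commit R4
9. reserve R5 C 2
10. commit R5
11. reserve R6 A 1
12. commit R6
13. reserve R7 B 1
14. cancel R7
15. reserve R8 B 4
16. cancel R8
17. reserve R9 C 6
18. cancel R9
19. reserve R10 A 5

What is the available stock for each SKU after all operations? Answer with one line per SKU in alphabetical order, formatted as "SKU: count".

Step 1: reserve R1 A 9 -> on_hand[A=23 B=33 C=47] avail[A=14 B=33 C=47] open={R1}
Step 2: reserve R2 A 2 -> on_hand[A=23 B=33 C=47] avail[A=12 B=33 C=47] open={R1,R2}
Step 3: commit R2 -> on_hand[A=21 B=33 C=47] avail[A=12 B=33 C=47] open={R1}
Step 4: reserve R3 C 6 -> on_hand[A=21 B=33 C=47] avail[A=12 B=33 C=41] open={R1,R3}
Step 5: cancel R3 -> on_hand[A=21 B=33 C=47] avail[A=12 B=33 C=47] open={R1}
Step 6: commit R1 -> on_hand[A=12 B=33 C=47] avail[A=12 B=33 C=47] open={}
Step 7: reserve R4 A 2 -> on_hand[A=12 B=33 C=47] avail[A=10 B=33 C=47] open={R4}
Step 8: commit R4 -> on_hand[A=10 B=33 C=47] avail[A=10 B=33 C=47] open={}
Step 9: reserve R5 C 2 -> on_hand[A=10 B=33 C=47] avail[A=10 B=33 C=45] open={R5}
Step 10: commit R5 -> on_hand[A=10 B=33 C=45] avail[A=10 B=33 C=45] open={}
Step 11: reserve R6 A 1 -> on_hand[A=10 B=33 C=45] avail[A=9 B=33 C=45] open={R6}
Step 12: commit R6 -> on_hand[A=9 B=33 C=45] avail[A=9 B=33 C=45] open={}
Step 13: reserve R7 B 1 -> on_hand[A=9 B=33 C=45] avail[A=9 B=32 C=45] open={R7}
Step 14: cancel R7 -> on_hand[A=9 B=33 C=45] avail[A=9 B=33 C=45] open={}
Step 15: reserve R8 B 4 -> on_hand[A=9 B=33 C=45] avail[A=9 B=29 C=45] open={R8}
Step 16: cancel R8 -> on_hand[A=9 B=33 C=45] avail[A=9 B=33 C=45] open={}
Step 17: reserve R9 C 6 -> on_hand[A=9 B=33 C=45] avail[A=9 B=33 C=39] open={R9}
Step 18: cancel R9 -> on_hand[A=9 B=33 C=45] avail[A=9 B=33 C=45] open={}
Step 19: reserve R10 A 5 -> on_hand[A=9 B=33 C=45] avail[A=4 B=33 C=45] open={R10}

Answer: A: 4
B: 33
C: 45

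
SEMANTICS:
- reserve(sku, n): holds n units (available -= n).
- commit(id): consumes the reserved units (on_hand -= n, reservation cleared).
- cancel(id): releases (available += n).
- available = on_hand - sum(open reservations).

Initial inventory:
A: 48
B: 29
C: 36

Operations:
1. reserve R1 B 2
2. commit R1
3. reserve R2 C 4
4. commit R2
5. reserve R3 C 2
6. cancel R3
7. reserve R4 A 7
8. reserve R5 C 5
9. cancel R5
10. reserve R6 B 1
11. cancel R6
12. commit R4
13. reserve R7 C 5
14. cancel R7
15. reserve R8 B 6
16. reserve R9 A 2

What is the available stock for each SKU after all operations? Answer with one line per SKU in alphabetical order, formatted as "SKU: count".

Answer: A: 39
B: 21
C: 32

Derivation:
Step 1: reserve R1 B 2 -> on_hand[A=48 B=29 C=36] avail[A=48 B=27 C=36] open={R1}
Step 2: commit R1 -> on_hand[A=48 B=27 C=36] avail[A=48 B=27 C=36] open={}
Step 3: reserve R2 C 4 -> on_hand[A=48 B=27 C=36] avail[A=48 B=27 C=32] open={R2}
Step 4: commit R2 -> on_hand[A=48 B=27 C=32] avail[A=48 B=27 C=32] open={}
Step 5: reserve R3 C 2 -> on_hand[A=48 B=27 C=32] avail[A=48 B=27 C=30] open={R3}
Step 6: cancel R3 -> on_hand[A=48 B=27 C=32] avail[A=48 B=27 C=32] open={}
Step 7: reserve R4 A 7 -> on_hand[A=48 B=27 C=32] avail[A=41 B=27 C=32] open={R4}
Step 8: reserve R5 C 5 -> on_hand[A=48 B=27 C=32] avail[A=41 B=27 C=27] open={R4,R5}
Step 9: cancel R5 -> on_hand[A=48 B=27 C=32] avail[A=41 B=27 C=32] open={R4}
Step 10: reserve R6 B 1 -> on_hand[A=48 B=27 C=32] avail[A=41 B=26 C=32] open={R4,R6}
Step 11: cancel R6 -> on_hand[A=48 B=27 C=32] avail[A=41 B=27 C=32] open={R4}
Step 12: commit R4 -> on_hand[A=41 B=27 C=32] avail[A=41 B=27 C=32] open={}
Step 13: reserve R7 C 5 -> on_hand[A=41 B=27 C=32] avail[A=41 B=27 C=27] open={R7}
Step 14: cancel R7 -> on_hand[A=41 B=27 C=32] avail[A=41 B=27 C=32] open={}
Step 15: reserve R8 B 6 -> on_hand[A=41 B=27 C=32] avail[A=41 B=21 C=32] open={R8}
Step 16: reserve R9 A 2 -> on_hand[A=41 B=27 C=32] avail[A=39 B=21 C=32] open={R8,R9}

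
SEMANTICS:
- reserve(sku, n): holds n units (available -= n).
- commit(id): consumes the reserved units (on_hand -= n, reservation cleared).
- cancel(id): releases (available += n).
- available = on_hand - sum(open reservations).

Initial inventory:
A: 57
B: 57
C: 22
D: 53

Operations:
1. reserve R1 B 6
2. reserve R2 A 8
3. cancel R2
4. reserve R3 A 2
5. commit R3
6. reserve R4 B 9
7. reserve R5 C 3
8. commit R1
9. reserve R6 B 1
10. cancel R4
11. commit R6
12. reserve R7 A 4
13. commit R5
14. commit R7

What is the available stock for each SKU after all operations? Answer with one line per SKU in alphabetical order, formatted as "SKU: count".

Answer: A: 51
B: 50
C: 19
D: 53

Derivation:
Step 1: reserve R1 B 6 -> on_hand[A=57 B=57 C=22 D=53] avail[A=57 B=51 C=22 D=53] open={R1}
Step 2: reserve R2 A 8 -> on_hand[A=57 B=57 C=22 D=53] avail[A=49 B=51 C=22 D=53] open={R1,R2}
Step 3: cancel R2 -> on_hand[A=57 B=57 C=22 D=53] avail[A=57 B=51 C=22 D=53] open={R1}
Step 4: reserve R3 A 2 -> on_hand[A=57 B=57 C=22 D=53] avail[A=55 B=51 C=22 D=53] open={R1,R3}
Step 5: commit R3 -> on_hand[A=55 B=57 C=22 D=53] avail[A=55 B=51 C=22 D=53] open={R1}
Step 6: reserve R4 B 9 -> on_hand[A=55 B=57 C=22 D=53] avail[A=55 B=42 C=22 D=53] open={R1,R4}
Step 7: reserve R5 C 3 -> on_hand[A=55 B=57 C=22 D=53] avail[A=55 B=42 C=19 D=53] open={R1,R4,R5}
Step 8: commit R1 -> on_hand[A=55 B=51 C=22 D=53] avail[A=55 B=42 C=19 D=53] open={R4,R5}
Step 9: reserve R6 B 1 -> on_hand[A=55 B=51 C=22 D=53] avail[A=55 B=41 C=19 D=53] open={R4,R5,R6}
Step 10: cancel R4 -> on_hand[A=55 B=51 C=22 D=53] avail[A=55 B=50 C=19 D=53] open={R5,R6}
Step 11: commit R6 -> on_hand[A=55 B=50 C=22 D=53] avail[A=55 B=50 C=19 D=53] open={R5}
Step 12: reserve R7 A 4 -> on_hand[A=55 B=50 C=22 D=53] avail[A=51 B=50 C=19 D=53] open={R5,R7}
Step 13: commit R5 -> on_hand[A=55 B=50 C=19 D=53] avail[A=51 B=50 C=19 D=53] open={R7}
Step 14: commit R7 -> on_hand[A=51 B=50 C=19 D=53] avail[A=51 B=50 C=19 D=53] open={}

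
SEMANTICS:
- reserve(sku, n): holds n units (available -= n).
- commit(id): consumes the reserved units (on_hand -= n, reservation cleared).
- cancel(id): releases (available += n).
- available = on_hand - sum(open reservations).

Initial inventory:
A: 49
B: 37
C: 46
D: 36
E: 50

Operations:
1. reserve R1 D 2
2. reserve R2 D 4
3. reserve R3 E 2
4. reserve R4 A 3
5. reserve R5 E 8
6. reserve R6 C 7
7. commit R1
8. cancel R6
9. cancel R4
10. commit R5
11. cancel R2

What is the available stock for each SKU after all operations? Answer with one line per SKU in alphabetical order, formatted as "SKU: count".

Answer: A: 49
B: 37
C: 46
D: 34
E: 40

Derivation:
Step 1: reserve R1 D 2 -> on_hand[A=49 B=37 C=46 D=36 E=50] avail[A=49 B=37 C=46 D=34 E=50] open={R1}
Step 2: reserve R2 D 4 -> on_hand[A=49 B=37 C=46 D=36 E=50] avail[A=49 B=37 C=46 D=30 E=50] open={R1,R2}
Step 3: reserve R3 E 2 -> on_hand[A=49 B=37 C=46 D=36 E=50] avail[A=49 B=37 C=46 D=30 E=48] open={R1,R2,R3}
Step 4: reserve R4 A 3 -> on_hand[A=49 B=37 C=46 D=36 E=50] avail[A=46 B=37 C=46 D=30 E=48] open={R1,R2,R3,R4}
Step 5: reserve R5 E 8 -> on_hand[A=49 B=37 C=46 D=36 E=50] avail[A=46 B=37 C=46 D=30 E=40] open={R1,R2,R3,R4,R5}
Step 6: reserve R6 C 7 -> on_hand[A=49 B=37 C=46 D=36 E=50] avail[A=46 B=37 C=39 D=30 E=40] open={R1,R2,R3,R4,R5,R6}
Step 7: commit R1 -> on_hand[A=49 B=37 C=46 D=34 E=50] avail[A=46 B=37 C=39 D=30 E=40] open={R2,R3,R4,R5,R6}
Step 8: cancel R6 -> on_hand[A=49 B=37 C=46 D=34 E=50] avail[A=46 B=37 C=46 D=30 E=40] open={R2,R3,R4,R5}
Step 9: cancel R4 -> on_hand[A=49 B=37 C=46 D=34 E=50] avail[A=49 B=37 C=46 D=30 E=40] open={R2,R3,R5}
Step 10: commit R5 -> on_hand[A=49 B=37 C=46 D=34 E=42] avail[A=49 B=37 C=46 D=30 E=40] open={R2,R3}
Step 11: cancel R2 -> on_hand[A=49 B=37 C=46 D=34 E=42] avail[A=49 B=37 C=46 D=34 E=40] open={R3}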